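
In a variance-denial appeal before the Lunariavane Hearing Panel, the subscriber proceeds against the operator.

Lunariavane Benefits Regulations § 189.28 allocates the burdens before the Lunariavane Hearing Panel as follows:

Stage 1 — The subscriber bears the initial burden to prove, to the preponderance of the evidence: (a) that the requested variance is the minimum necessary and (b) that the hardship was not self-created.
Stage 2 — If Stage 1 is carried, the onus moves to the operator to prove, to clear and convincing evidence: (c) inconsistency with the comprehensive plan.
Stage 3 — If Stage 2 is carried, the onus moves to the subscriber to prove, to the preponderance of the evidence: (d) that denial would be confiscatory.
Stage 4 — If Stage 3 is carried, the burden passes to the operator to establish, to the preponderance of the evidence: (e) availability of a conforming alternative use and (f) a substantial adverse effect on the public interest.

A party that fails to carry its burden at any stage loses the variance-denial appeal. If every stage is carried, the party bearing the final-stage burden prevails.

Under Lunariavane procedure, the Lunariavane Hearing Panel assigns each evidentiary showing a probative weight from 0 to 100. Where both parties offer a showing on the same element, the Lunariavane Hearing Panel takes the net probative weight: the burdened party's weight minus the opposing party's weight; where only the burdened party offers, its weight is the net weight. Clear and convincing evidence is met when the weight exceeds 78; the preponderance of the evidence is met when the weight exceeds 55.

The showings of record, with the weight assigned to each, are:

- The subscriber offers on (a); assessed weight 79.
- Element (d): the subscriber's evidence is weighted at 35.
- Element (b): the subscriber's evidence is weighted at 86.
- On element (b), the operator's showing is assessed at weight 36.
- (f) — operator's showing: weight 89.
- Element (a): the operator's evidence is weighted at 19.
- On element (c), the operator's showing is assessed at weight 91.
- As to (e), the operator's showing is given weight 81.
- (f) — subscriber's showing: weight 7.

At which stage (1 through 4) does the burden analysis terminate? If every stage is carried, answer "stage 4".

Stage 1 — burden on subscriber; standard: the preponderance of the evidence (weight exceeds 55).
    (a): 79 − 19 = 60 > 55 [met]
    (b): 86 − 36 = 50 ≤ 55 [not met]
  Not every element is met, so the subscriber fails to carry Stage 1.
So the operator prevails.

stage 1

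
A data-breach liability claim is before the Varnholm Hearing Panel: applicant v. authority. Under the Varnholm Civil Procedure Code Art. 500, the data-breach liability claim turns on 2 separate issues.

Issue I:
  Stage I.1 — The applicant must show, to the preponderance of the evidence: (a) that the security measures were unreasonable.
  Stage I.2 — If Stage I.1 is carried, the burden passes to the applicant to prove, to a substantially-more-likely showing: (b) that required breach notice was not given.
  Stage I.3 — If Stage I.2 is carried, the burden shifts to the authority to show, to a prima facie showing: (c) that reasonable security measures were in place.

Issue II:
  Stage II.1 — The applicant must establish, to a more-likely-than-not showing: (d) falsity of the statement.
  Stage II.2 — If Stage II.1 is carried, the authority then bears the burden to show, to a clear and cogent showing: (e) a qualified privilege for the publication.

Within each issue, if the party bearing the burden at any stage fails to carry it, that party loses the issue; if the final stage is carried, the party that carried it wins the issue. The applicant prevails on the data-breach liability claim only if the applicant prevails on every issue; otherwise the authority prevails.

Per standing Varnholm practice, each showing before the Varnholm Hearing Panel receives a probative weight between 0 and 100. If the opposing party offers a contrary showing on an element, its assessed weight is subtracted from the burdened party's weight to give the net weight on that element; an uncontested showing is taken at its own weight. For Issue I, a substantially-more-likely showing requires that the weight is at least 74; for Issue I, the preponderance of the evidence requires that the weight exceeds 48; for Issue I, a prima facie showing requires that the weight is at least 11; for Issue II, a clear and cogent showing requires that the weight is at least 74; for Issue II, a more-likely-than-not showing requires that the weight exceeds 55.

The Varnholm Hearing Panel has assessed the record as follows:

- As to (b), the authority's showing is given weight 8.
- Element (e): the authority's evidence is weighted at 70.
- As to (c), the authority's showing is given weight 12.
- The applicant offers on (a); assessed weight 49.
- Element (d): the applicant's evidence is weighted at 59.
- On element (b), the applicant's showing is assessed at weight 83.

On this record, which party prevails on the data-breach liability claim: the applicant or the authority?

— Issue I —
Stage I.1 (applicant, the preponderance of the evidence, weight exceeds 48): (a) 49 > 48 — meets.
  Stage I.1 is satisfied; the applicant continues to bear the burden.
Stage I.2 (applicant, a substantially-more-likely showing, weight is at least 74): (b) net 83−8=75 ≥ 74 — meets.
  Stage I.2 carried; the burden shifts to the authority.
Stage I.3 (authority, a prima facie showing, weight is at least 11): (c) 12 ≥ 11 — meets.
  All elements met at the final stage.
With every stage satisfied, the authority prevails on this issue.
— Issue II —
Stage II.1 (applicant, a more-likely-than-not showing, weight exceeds 55): (d) 59 > 55 — meets.
  The applicant carries Stage II.1; the authority now bears the burden.
Stage II.2 (authority, a clear and cogent showing, weight is at least 74): (e) 70 < 74 — fails.
  Stage II.2 not carried; the authority fails its burden.
The analysis ends at Stage II.2; the applicant prevails on this issue.
Per-issue: Issue I → authority; Issue II → applicant. The applicant must prevail on every issue; overall, the authority prevails.

authority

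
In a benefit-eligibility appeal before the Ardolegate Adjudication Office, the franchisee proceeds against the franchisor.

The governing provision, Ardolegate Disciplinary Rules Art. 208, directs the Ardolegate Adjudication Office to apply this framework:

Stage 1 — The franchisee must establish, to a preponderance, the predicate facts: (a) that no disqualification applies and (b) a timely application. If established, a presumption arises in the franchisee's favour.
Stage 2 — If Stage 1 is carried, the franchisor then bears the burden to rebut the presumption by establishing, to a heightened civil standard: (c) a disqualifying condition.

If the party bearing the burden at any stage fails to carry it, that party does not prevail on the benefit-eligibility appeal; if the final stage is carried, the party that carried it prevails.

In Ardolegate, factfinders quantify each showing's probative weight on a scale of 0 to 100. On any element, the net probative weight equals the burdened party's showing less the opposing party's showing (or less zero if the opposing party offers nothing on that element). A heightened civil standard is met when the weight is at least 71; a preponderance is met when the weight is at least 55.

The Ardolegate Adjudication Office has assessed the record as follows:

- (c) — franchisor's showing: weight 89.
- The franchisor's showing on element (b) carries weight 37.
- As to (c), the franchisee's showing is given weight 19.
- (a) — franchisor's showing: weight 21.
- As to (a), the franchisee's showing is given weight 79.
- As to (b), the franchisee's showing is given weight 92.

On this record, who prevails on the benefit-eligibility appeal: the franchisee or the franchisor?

At Stage 1 the franchisee must meet a preponderance (weight is at least 55): on (a) the weight is 79 less the opposing 21 gives net 58, which does reach 55, so (a) meets the standard; on (b) the weight is 92 less the opposing 37 gives net 55, ≥ 55, so (b) meets the standard.
  Stage 1 is satisfied; the onus moves to the franchisor.
At Stage 2 the franchisor must meet a heightened civil standard (weight is at least 71): on (c) the weight is 89 less the opposing 19 gives net 70, which does not reach 71, so (c) does not meet the standard.
  Not every element is met, so the franchisor fails to carry Stage 2.
The franchisee prevails.

franchisee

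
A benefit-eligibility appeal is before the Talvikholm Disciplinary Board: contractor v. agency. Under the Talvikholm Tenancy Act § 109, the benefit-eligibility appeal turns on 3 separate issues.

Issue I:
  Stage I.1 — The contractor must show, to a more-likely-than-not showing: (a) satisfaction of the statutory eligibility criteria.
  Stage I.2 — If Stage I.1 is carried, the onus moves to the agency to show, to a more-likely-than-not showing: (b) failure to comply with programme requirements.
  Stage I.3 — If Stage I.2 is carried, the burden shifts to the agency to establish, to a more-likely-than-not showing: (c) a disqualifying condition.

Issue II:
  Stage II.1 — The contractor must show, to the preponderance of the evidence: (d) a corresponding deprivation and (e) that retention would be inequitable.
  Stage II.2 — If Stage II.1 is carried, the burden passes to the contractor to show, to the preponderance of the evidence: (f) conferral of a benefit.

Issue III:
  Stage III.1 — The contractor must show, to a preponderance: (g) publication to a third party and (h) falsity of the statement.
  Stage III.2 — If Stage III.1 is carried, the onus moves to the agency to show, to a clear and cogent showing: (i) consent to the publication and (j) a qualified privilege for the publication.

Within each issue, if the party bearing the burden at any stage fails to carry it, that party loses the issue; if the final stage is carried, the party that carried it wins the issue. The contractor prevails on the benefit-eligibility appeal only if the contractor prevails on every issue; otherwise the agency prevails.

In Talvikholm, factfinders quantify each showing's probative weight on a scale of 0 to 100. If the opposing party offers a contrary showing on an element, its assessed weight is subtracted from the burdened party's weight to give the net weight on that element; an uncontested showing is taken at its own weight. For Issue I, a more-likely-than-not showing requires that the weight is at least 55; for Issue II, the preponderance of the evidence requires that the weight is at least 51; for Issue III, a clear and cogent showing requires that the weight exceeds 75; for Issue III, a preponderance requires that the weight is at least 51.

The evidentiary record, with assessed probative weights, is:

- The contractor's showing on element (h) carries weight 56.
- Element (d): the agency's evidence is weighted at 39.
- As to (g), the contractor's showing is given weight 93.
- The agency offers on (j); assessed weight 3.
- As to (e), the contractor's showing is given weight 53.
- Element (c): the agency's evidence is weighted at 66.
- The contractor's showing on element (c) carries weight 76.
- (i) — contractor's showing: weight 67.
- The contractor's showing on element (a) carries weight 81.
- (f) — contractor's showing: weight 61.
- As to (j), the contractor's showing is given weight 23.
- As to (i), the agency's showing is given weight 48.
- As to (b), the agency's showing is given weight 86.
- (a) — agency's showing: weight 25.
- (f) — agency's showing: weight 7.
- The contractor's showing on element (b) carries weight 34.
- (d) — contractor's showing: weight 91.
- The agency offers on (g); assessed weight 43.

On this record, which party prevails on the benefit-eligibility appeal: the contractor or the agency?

— Issue I —
At Stage I.1 the contractor must meet a more-likely-than-not showing (weight is at least 55): on (a) the weight is 81 less the opposing 25 gives net 56, ≥ 55, so (a) meets the standard.
  Stage I.1 carried; the burden shifts to the agency.
At Stage I.2 the agency must meet a more-likely-than-not showing (weight is at least 55): on (b) the weight is 86 less the opposing 34 gives net 52, which does not reach 55, so (b) does not meet the standard.
  Stage I.2 not carried; the agency fails its burden.
The contractor prevails on this issue.
— Issue II —
Stage II.1 (contractor, the preponderance of the evidence, weight is at least 51): (d) net 91−39=52 ≥ 51 — meets; (e) 53 ≥ 51 — meets.
  Stage II.1 carried; the burden remains with the contractor.
Stage II.2 (contractor, the preponderance of the evidence, weight is at least 51): (f) net 61−7=54 ≥ 51 — meets.
  Stage II.2 carried; the final stage is satisfied.
With every stage satisfied, the contractor prevails on this issue.
— Issue III —
At Stage III.1 the contractor must meet a preponderance (weight is at least 51): on (g) the weight is 93 less the opposing 43 gives net 50, which does not reach 51, so (g) does not meet the standard; on (h) the weight is 56, which does reach 51, so (h) meets the standard.
  Stage III.1 not carried; the contractor fails its burden.
The analysis ends at Stage III.1; the agency prevails on this issue.
Per-issue: Issue I → contractor; Issue II → contractor; Issue III → agency. The contractor must prevail on every issue; overall, the agency prevails.

agency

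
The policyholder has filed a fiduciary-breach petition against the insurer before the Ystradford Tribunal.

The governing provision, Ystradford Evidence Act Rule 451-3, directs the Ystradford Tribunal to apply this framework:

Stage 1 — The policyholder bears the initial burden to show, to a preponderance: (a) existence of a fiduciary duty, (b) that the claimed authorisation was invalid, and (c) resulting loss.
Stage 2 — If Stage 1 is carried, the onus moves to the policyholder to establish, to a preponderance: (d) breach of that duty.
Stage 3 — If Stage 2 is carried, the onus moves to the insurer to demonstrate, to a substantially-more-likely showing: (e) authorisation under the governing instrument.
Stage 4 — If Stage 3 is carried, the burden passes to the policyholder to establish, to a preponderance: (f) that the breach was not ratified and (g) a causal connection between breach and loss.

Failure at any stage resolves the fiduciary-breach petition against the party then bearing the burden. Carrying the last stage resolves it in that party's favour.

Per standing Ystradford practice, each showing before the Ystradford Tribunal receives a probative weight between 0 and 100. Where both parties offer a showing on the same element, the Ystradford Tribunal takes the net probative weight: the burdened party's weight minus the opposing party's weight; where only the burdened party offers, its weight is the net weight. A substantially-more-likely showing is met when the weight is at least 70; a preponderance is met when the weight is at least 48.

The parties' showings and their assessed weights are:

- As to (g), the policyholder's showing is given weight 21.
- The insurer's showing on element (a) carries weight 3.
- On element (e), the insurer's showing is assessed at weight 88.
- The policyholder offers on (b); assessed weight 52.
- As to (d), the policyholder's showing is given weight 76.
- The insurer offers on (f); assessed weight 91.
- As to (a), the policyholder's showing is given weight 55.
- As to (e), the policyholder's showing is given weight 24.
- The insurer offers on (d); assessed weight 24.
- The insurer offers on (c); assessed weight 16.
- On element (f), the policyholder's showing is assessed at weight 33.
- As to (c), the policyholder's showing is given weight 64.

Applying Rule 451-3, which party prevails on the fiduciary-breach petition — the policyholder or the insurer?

policyholder

Stage 1 — burden on policyholder; standard: a preponderance (weight is at least 48).
    (a): 55 − 3 = 52 ≥ 48 [met]
    (b): 52 ≥ 48 [met]
    (c): 64 − 16 = 48 ≥ 48 [met]
  Stage 1 carried; the burden remains with the policyholder.
Stage 2 — burden on policyholder; standard: a preponderance (weight is at least 48).
    (d): 76 − 24 = 52 ≥ 48 [met]
  Stage 2 is satisfied; the onus moves to the insurer.
Stage 3 — burden on insurer; standard: a substantially-more-likely showing (weight is at least 70).
    (e): 88 − 24 = 64 < 70 [not met]
  Stage 3 not carried; the insurer fails its burden.
The analysis ends at Stage 3; the policyholder prevails.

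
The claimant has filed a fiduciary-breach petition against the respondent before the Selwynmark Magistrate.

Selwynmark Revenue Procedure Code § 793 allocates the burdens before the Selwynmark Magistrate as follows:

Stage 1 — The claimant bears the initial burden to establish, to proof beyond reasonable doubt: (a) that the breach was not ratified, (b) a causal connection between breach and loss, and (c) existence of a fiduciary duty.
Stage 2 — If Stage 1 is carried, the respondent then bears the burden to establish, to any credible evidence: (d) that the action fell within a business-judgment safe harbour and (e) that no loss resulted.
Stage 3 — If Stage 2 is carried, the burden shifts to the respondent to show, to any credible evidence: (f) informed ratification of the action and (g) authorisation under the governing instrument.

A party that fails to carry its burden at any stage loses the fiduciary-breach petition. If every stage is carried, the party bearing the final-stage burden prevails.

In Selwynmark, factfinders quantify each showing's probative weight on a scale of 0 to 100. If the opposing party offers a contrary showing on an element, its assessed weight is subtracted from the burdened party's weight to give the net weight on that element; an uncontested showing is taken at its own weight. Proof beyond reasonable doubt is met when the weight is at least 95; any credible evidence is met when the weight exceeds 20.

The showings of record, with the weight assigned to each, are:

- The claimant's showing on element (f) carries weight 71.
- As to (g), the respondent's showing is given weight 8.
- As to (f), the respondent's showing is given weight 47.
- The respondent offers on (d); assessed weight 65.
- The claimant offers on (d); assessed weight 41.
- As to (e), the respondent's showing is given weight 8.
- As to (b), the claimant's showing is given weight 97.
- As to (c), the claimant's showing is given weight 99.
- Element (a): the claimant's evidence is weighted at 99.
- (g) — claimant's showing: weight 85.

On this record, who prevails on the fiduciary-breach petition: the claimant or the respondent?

claimant

At Stage 1 the claimant must meet proof beyond reasonable doubt (weight is at least 95): on (a) the weight is 99, which does reach 95, so (a) meets the standard; on (b) the weight is 97, ≥ 95, so (b) meets the standard; on (c) the weight is 99, ≥ 95, so (c) meets the standard.
  Stage 1 carried; the burden shifts to the respondent.
At Stage 2 the respondent must meet any credible evidence (weight exceeds 20): on (d) the weight is 65 less the opposing 41 gives net 24, > 20, so (d) meets the standard; on (e) the weight is 8, ≤ 20, so (e) does not meet the standard.
  The respondent does not carry Stage 2.
The analysis ends at Stage 2; the claimant prevails.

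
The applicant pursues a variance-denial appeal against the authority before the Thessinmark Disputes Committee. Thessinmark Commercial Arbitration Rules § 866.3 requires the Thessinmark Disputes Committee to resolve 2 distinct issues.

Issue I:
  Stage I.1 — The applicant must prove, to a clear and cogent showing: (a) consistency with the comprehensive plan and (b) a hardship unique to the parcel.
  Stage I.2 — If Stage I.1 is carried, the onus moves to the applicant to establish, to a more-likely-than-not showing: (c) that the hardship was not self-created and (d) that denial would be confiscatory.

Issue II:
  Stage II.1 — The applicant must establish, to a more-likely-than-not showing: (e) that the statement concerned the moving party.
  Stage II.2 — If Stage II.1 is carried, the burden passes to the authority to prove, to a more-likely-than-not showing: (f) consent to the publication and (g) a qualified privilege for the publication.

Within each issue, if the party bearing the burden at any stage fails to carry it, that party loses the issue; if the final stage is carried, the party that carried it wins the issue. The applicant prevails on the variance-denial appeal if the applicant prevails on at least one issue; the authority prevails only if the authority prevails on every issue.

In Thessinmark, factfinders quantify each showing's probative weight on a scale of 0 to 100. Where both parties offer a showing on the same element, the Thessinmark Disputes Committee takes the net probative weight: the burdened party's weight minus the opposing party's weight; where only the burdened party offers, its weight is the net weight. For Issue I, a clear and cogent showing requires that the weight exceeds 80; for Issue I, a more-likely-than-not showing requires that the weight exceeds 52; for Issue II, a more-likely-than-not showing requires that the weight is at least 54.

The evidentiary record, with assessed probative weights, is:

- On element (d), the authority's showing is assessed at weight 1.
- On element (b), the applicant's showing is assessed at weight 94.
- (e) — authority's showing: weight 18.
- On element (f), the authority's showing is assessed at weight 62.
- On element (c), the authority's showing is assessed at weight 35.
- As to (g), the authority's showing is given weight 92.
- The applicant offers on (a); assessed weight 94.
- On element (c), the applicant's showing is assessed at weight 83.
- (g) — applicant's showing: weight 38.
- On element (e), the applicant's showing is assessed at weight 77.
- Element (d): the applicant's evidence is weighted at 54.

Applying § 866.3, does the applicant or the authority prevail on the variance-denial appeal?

authority

— Issue I —
At Stage I.1 the applicant must meet a clear and cogent showing (weight exceeds 80): on (a) the weight is 94, which does exceed 80, so (a) meets the standard; on (b) the weight is 94, which does exceed 80, so (b) meets the standard.
  Stage I.1 carried; the burden remains with the applicant.
At Stage I.2 the applicant must meet a more-likely-than-not showing (weight exceeds 52): on (c) the weight is 83 less the opposing 35 gives net 48, which does not exceed 52, so (c) does not meet the standard; on (d) the weight is 54 less the opposing 1 gives net 53, > 52, so (d) meets the standard.
  The applicant does not carry Stage I.2.
The analysis ends at Stage I.2; the authority prevails on this issue.
— Issue II —
Stage II.1 (applicant, a more-likely-than-not showing, weight is at least 54): (e) net 77−18=59 ≥ 54 — meets.
  Stage II.1 is satisfied; the onus moves to the authority.
Stage II.2 (authority, a more-likely-than-not showing, weight is at least 54): (f) 62 ≥ 54 — meets; (g) net 92−38=54 ≥ 54 — meets.
  The authority carries the last stage.
Every stage carried; the authority prevails on this issue.
Per-issue: Issue I → authority; Issue II → authority. The applicant must prevail on at least one issue; overall, the authority prevails.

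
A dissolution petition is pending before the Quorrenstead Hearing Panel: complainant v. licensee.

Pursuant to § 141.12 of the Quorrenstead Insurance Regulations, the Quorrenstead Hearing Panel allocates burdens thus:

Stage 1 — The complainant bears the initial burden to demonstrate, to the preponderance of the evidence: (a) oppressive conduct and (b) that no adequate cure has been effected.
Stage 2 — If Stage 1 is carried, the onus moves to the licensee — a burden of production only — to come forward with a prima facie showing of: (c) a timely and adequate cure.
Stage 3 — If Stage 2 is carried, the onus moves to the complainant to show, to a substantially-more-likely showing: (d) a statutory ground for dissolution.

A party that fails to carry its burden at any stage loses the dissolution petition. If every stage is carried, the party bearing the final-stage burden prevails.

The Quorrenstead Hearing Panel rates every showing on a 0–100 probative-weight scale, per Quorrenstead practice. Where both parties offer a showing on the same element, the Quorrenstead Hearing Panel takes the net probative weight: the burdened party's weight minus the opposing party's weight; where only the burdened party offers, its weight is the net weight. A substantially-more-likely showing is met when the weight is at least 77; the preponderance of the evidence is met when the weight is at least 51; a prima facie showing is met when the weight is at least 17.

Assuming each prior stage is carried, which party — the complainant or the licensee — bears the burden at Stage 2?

Stage 2's rule assigns the burden to the licensee (to a prima facie showing).

licensee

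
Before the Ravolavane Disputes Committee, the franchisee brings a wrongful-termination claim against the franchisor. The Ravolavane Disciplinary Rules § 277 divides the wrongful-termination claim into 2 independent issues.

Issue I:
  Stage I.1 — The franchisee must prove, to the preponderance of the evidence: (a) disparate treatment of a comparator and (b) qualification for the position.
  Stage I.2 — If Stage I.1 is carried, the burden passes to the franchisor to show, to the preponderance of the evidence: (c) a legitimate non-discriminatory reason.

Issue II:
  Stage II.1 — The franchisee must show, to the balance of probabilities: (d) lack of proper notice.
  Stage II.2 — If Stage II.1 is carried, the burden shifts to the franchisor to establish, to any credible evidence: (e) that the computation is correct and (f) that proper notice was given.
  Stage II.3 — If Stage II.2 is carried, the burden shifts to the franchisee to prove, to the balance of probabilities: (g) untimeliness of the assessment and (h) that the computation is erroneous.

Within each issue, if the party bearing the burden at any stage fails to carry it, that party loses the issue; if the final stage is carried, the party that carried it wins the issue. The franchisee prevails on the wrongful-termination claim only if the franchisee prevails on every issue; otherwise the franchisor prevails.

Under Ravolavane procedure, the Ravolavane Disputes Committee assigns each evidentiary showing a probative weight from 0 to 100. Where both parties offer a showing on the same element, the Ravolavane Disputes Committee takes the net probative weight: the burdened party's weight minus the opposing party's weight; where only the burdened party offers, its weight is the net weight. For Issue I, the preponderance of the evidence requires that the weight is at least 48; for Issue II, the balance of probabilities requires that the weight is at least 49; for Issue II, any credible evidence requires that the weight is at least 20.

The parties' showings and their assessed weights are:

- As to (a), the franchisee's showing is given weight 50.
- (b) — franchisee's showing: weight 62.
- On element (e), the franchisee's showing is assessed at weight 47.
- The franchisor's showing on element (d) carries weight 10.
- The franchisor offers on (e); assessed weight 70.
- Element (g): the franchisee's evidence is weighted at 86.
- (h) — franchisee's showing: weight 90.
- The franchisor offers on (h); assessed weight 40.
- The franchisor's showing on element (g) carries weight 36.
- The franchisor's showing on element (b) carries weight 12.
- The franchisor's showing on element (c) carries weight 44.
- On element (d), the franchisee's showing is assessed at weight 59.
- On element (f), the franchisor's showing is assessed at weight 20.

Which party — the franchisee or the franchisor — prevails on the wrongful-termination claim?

— Issue I —
At Stage I.1 the franchisee must meet the preponderance of the evidence (weight is at least 48): on (a) the weight is 50, which does reach 48, so (a) meets the standard; on (b) the weight is 62 less the opposing 12 gives net 50, which does reach 48, so (b) meets the standard.
  Stage I.1 is satisfied; the onus moves to the franchisor.
At Stage I.2 the franchisor must meet the preponderance of the evidence (weight is at least 48): on (c) the weight is 44, which does not reach 48, so (c) does not meet the standard.
  The franchisor does not carry Stage I.2.
So the franchisee prevails on this issue.
— Issue II —
Stage II.1 (franchisee, the balance of probabilities, weight is at least 49): (d) net 59−10=49 ≥ 49 — meets.
  The franchisee carries Stage II.1; the franchisor now bears the burden.
Stage II.2 (franchisor, any credible evidence, weight is at least 20): (e) net 70−47=23 ≥ 20 — meets; (f) 20 ≥ 20 — meets.
  All elements met. The burden passes to the franchisee.
Stage II.3 (franchisee, the balance of probabilities, weight is at least 49): (g) net 86−36=50 ≥ 49 — meets; (h) net 90−40=50 ≥ 49 — meets.
  All elements met at the final stage.
All stages carried — the franchisee prevails on this issue.
Per-issue: Issue I → franchisee; Issue II → franchisee. The franchisee must prevail on every issue; overall, the franchisee prevails.

franchisee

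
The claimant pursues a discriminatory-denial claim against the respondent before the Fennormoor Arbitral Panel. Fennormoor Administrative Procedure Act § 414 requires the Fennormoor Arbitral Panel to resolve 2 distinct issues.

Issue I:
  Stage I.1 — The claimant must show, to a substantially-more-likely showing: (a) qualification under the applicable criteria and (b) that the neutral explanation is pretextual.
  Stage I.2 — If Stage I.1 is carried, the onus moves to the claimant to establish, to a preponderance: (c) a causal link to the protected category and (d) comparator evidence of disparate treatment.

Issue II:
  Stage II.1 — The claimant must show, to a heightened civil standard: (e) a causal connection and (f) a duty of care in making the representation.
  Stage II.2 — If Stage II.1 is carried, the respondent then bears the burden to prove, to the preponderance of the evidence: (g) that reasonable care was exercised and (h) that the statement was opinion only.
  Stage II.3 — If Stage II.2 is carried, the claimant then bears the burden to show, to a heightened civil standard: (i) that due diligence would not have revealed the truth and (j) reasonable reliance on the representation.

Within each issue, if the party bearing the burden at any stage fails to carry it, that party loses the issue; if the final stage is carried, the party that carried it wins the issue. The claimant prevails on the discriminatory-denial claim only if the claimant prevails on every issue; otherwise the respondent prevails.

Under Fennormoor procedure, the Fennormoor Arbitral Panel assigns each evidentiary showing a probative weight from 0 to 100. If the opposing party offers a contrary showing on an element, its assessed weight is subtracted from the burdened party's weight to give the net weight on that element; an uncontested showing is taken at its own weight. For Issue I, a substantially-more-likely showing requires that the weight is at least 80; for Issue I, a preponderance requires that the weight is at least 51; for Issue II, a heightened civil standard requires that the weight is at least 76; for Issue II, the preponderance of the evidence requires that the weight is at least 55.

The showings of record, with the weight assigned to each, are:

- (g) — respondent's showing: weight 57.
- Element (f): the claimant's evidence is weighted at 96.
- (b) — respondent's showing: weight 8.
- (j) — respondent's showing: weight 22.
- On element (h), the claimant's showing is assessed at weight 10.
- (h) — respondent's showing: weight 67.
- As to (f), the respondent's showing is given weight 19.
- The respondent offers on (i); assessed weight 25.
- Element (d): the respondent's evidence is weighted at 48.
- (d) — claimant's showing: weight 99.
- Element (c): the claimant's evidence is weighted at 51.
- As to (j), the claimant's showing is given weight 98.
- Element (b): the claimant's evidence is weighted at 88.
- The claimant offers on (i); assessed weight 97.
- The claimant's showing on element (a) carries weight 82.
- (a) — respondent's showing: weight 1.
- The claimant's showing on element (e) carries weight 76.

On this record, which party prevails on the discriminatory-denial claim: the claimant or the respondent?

respondent

— Issue I —
Stage I.1 (claimant, a substantially-more-likely showing, weight is at least 80): (a) net 82−1=81 ≥ 80 — meets; (b) net 88−8=80 ≥ 80 — meets.
  Stage I.1 is satisfied; the claimant continues to bear the burden.
Stage I.2 (claimant, a preponderance, weight is at least 51): (c) 51 ≥ 51 — meets; (d) net 99−48=51 ≥ 51 — meets.
  The claimant carries the last stage.
All stages carried — the claimant prevails on this issue.
— Issue II —
Stage II.1 — burden on claimant; standard: a heightened civil standard (weight is at least 76).
    (e): 76 ≥ 76 [met]
    (f): 96 − 19 = 77 ≥ 76 [met]
  Stage II.1 is satisfied; the onus moves to the respondent.
Stage II.2 — burden on respondent; standard: the preponderance of the evidence (weight is at least 55).
    (g): 57 ≥ 55 [met]
    (h): 67 − 10 = 57 ≥ 55 [met]
  Stage II.2 is satisfied; the onus moves to the claimant.
Stage II.3 — burden on claimant; standard: a heightened civil standard (weight is at least 76).
    (i): 97 − 25 = 72 < 76 [not met]
    (j): 98 − 22 = 76 ≥ 76 [met]
  Stage II.3 not carried; the claimant fails its burden.
So the respondent prevails on this issue.
Per-issue: Issue I → claimant; Issue II → respondent. The claimant must prevail on every issue; overall, the respondent prevails.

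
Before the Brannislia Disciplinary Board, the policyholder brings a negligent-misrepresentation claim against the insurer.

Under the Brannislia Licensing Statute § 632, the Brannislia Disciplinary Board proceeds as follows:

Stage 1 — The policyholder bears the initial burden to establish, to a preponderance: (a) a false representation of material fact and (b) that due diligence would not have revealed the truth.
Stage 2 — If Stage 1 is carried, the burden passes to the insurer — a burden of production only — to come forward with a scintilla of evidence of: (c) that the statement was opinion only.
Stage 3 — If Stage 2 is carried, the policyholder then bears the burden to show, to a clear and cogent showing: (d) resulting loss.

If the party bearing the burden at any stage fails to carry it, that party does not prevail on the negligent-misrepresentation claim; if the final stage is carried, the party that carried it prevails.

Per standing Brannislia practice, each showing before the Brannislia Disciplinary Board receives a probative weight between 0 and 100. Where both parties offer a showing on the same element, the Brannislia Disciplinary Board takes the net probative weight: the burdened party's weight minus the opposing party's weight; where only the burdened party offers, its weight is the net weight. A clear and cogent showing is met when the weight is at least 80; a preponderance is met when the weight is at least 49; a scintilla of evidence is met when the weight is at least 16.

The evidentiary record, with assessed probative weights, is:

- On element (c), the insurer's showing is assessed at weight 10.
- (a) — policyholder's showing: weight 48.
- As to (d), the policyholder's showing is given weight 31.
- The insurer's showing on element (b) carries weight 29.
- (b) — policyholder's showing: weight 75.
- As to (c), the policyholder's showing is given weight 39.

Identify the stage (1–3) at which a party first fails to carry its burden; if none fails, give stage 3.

stage 1

At Stage 1 the policyholder must meet a preponderance (weight is at least 49): on (a) the weight is 48, < 49, so (a) does not meet the standard; on (b) the weight is 75 less the opposing 29 gives net 46, which does not reach 49, so (b) does not meet the standard.
  The policyholder does not carry Stage 1.
So the insurer prevails.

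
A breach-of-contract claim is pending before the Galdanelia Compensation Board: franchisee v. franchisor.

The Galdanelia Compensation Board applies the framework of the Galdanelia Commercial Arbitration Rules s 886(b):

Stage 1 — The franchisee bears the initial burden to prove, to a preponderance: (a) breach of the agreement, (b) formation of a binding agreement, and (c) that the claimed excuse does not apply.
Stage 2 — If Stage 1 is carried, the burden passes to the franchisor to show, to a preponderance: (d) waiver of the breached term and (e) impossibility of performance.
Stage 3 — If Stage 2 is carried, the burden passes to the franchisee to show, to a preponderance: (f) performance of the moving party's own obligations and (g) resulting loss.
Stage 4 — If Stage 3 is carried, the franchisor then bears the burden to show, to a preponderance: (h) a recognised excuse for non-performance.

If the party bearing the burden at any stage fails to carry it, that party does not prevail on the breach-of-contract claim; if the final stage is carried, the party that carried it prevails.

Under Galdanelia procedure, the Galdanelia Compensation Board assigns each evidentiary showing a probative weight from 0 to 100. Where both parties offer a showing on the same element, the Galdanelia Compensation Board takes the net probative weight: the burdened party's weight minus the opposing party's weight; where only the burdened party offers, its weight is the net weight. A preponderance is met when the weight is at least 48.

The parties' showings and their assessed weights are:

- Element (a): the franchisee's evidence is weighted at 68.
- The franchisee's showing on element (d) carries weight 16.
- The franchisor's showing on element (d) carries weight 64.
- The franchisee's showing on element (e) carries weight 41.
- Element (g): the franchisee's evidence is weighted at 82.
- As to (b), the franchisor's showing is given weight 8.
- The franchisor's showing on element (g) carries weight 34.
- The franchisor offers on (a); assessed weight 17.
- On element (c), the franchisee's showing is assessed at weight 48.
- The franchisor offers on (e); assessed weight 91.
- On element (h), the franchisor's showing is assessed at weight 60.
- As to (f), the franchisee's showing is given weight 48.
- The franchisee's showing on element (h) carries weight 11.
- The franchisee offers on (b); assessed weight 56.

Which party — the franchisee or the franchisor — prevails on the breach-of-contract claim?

franchisor

Stage 1 — burden on franchisee; standard: a preponderance (weight is at least 48).
    (a): 68 − 17 = 51 ≥ 48 [met]
    (b): 56 − 8 = 48 ≥ 48 [met]
    (c): 48 ≥ 48 [met]
  The franchisee carries Stage 1; the franchisor now bears the burden.
Stage 2 — burden on franchisor; standard: a preponderance (weight is at least 48).
    (d): 64 − 16 = 48 ≥ 48 [met]
    (e): 91 − 41 = 50 ≥ 48 [met]
  The franchisor carries Stage 2; the franchisee now bears the burden.
Stage 3 — burden on franchisee; standard: a preponderance (weight is at least 48).
    (f): 48 ≥ 48 [met]
    (g): 82 − 34 = 48 ≥ 48 [met]
  The franchisee carries Stage 3; the franchisor now bears the burden.
Stage 4 — burden on franchisor; standard: a preponderance (weight is at least 48).
    (h): 60 − 11 = 49 ≥ 48 [met]
  All elements met at the final stage.
Every stage carried; the franchisor prevails.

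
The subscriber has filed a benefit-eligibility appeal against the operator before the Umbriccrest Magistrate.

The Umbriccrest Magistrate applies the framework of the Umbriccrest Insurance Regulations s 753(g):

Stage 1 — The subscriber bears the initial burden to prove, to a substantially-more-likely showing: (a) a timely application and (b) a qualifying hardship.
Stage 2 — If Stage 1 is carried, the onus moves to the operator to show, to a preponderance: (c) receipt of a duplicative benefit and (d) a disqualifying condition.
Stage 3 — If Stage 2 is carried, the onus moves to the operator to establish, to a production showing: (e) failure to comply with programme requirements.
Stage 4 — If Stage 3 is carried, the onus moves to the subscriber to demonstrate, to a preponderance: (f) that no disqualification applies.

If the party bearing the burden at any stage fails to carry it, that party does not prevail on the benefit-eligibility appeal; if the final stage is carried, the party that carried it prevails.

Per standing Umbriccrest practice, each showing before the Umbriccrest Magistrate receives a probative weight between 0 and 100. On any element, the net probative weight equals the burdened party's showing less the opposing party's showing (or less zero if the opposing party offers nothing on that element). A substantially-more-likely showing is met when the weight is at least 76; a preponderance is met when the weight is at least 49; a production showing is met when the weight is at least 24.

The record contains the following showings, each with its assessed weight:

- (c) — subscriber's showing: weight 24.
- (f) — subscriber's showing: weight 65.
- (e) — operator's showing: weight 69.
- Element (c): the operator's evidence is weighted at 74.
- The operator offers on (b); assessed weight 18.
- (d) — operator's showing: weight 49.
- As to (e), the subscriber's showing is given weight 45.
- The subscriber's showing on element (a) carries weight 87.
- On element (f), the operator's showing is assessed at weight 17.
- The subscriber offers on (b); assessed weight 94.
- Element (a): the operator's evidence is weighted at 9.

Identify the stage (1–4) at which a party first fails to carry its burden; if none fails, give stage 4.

Stage 1 — burden on subscriber; standard: a substantially-more-likely showing (weight is at least 76).
    (a): 87 − 9 = 78 ≥ 76 [met]
    (b): 94 − 18 = 76 ≥ 76 [met]
  All elements met. The burden passes to the operator.
Stage 2 — burden on operator; standard: a preponderance (weight is at least 49).
    (c): 74 − 24 = 50 ≥ 49 [met]
    (d): 49 ≥ 49 [met]
  Stage 2 is satisfied; the operator continues to bear the burden.
Stage 3 — burden on operator; standard: a production showing (weight is at least 24).
    (e): 69 − 45 = 24 ≥ 24 [met]
  Stage 3 carried; the burden shifts to the subscriber.
Stage 4 — burden on subscriber; standard: a preponderance (weight is at least 49).
    (f): 65 − 17 = 48 < 49 [not met]
  Stage 4 not carried; the subscriber fails its burden.
The operator prevails.

stage 4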